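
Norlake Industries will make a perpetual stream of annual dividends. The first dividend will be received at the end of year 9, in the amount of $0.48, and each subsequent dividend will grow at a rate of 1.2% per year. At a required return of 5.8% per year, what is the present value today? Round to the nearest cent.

Value at end of year 8: C₁ / (r − g) = $0.48 / (0.058 − 0.012) = $10.4348
Discount to today: PV = $10.4348 / (1 + 0.058)^8 = $10.4348 / 1.569948 = $6.65

$6.65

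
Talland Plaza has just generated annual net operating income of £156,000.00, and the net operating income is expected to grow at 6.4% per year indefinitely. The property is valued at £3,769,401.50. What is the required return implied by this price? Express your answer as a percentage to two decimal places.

D₁ = £156,000.00 × 1.064 = £165,984.0000
P = D₁/(r − g) ⇒ r = D₁/P + g = £165,984.0000/£3,769,401.50 + 0.064 = 0.044035 + 0.064 = 0.108035

10.80%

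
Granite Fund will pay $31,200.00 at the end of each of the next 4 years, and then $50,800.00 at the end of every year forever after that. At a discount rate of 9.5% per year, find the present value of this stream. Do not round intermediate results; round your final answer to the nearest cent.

PV of 4-year annuity: $31,200.00 × [1 − (1+0.095)^−4] / 0.095 = 99979.81098
Perpetuity value at year 4: $50,800.00 / 0.095 = 534736.84211
PV of perpetuity: 534736.84211 / (1+0.095)^4 = 371949.20115
Total PV = 99979.81098 + 371949.20115 = 471929.01213

$471929.01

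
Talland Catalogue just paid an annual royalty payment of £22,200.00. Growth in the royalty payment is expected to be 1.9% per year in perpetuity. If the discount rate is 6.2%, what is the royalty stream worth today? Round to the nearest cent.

D₁ = D₀ × (1 + g) = £22,200.00 × 1.019 = £22,621.8000
Growing perpetuity: P = D₁ / (r − g) = £22,621.8000 / (0.062 − 0.019) = £526,088.37

£526088.37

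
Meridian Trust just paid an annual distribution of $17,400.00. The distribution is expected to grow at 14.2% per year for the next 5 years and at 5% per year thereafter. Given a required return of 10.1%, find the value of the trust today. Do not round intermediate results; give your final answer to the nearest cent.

$527308.53

D_1 = 19870.80000
D_2 = 22692.45360
D_3 = 25914.78201
D_4 = 29594.68106
D_5 = 33797.12577
Terminal value at year 5: TV = D_5×(1+g_2)/(r−g_2) = 35486.98206/0.051 = 695823.17755
P_0 = D_1/(1+r)^1 + D_2/(1+r)^2 + D_3/(1+r)^3 + D_4/(1+r)^4 + D_5/(1+r)^5 + TV/(1+r)^5
    = 18047.95640 + 18720.04197 + 19417.15525 + 20140.22825 + 20890.22766 + 430092.92247 = 527308.53201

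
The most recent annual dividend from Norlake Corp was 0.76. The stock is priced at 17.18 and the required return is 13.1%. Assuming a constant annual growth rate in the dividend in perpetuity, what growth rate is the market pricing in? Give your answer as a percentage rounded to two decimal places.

8.31%

P = D₀(1+g)/(r−g) ⇒ P(r−g) = D₀(1+g) ⇒ g(P+D₀) = P·r − D₀
g = (P·r − D₀)/(P + D₀) = (17.18×0.131 − 0.76) / (17.18 + 0.76) = 0.083087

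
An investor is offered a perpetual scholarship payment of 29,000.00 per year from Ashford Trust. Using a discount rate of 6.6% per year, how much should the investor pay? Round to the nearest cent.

439393.94

Level perpetuity: PV = C / r = 29,000.00 / 0.066 = 439,393.94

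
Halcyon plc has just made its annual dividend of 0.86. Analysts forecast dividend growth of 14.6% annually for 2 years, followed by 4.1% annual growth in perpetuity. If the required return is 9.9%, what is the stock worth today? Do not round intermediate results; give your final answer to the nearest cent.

D_1 = 0.98556
D_2 = 1.12945
Terminal value at year 2: TV = D_2×(1+g_2)/(r−g_2) = 1.17576/0.058 = 20.27171
P_0 = D_1/(1+r)^1 + D_2/(1+r)^2 + TV/(1+r)^2
    = 0.89678 + 0.93513 + 16.78398 = 18.61589

18.62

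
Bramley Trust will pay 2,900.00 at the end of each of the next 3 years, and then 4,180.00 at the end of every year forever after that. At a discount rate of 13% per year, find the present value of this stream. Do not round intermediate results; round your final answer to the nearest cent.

PV of 3-year annuity: 2,900.00 × [1 − (1+0.13)^−3] / 0.13 = 6847.34253
Perpetuity value at year 3: 4,180.00 / 0.13 = 32153.84615
PV of perpetuity: 32153.84615 / (1+0.13)^3 = 22284.22829
Total PV = 6847.34253 + 22284.22829 = 29131.57083

29131.57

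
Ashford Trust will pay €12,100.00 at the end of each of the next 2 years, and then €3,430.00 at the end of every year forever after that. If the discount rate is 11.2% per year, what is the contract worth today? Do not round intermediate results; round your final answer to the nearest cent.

€45433.24

PV of 2-year annuity: €12,100.00 × [1 − (1+0.112)^−2] / 0.112 = 20666.63216
Perpetuity value at year 2: €3,430.00 / 0.112 = 30625.00000
PV of perpetuity: 30625.00000 / (1+0.112)^2 = 24766.60758
Total PV = 20666.63216 + 24766.60758 = 45433.23974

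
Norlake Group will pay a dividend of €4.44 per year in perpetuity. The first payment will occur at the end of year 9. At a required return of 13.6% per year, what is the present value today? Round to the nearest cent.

€11.77

Value at end of year 8: C / r = €4.44 / 0.136 = €32.6471
Discount to today: PV = €32.6471 / (1 + 0.136)^8 = €32.6471 / 2.773490 = €11.77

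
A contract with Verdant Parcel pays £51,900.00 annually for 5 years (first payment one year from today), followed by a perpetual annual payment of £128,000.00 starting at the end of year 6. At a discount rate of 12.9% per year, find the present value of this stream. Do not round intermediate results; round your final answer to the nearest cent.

PV of 5-year annuity: £51,900.00 × [1 − (1+0.129)^−5] / 0.129 = 182990.58193
Perpetuity value at year 5: £128,000.00 / 0.129 = 992248.06202
PV of perpetuity: 992248.06202 / (1+0.129)^5 = 540941.80985
Total PV = 182990.58193 + 540941.80985 = 723932.39178

£723932.39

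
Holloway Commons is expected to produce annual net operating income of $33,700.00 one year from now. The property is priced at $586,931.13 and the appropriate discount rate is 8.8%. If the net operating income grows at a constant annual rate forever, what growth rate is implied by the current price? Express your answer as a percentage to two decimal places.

3.06%

P = D₁/(r−g) ⇒ g = r − D₁/P = 0.088 − $33,700.00/$586,931.13 = 0.030583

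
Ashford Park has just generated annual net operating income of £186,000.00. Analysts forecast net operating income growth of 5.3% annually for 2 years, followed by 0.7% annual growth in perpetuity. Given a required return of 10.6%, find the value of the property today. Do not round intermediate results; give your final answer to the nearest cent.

£2060646.39

D_1 = 195858.00000
D_2 = 206238.47400
Terminal value at year 2: TV = D_2×(1+g_2)/(r−g_2) = 207682.14332/0.099 = 2097799.42745
P_0 = D_1/(1+r)^1 + D_2/(1+r)^2 + TV/(1+r)^2
    = 177086.79928 + 168600.72300 + 1714958.86931 = 2060646.39158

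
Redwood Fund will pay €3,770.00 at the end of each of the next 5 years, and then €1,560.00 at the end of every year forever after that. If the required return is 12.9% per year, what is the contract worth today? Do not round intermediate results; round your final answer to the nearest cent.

€19885.11

PV of 5-year annuity: €3,770.00 × [1 − (1+0.129)^−5] / 0.129 = 13292.37946
Perpetuity value at year 5: €1,560.00 / 0.129 = 12093.02326
PV of perpetuity: 12093.02326 / (1+0.129)^5 = 6592.72831
Total PV = 13292.37946 + 6592.72831 = 19885.10777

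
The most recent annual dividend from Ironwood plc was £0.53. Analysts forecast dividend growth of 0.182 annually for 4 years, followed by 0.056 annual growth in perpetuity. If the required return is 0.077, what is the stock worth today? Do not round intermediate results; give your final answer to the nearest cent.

£41.36

D_1 = 0.62646
D_2 = 0.74048
D_3 = 0.87524
D_4 = 1.03454
Terminal value at year 4: TV = D_4×(1+g_2)/(r−g_2) = 1.09247/0.021 = 52.02240
P_0 = D_1/(1+r)^1 + D_2/(1+r)^2 + D_3/(1+r)^3 + D_4/(1+r)^4 + TV/(1+r)^4
    = 0.58167 + 0.63838 + 0.70062 + 0.76892 + 38.66585 = 41.35544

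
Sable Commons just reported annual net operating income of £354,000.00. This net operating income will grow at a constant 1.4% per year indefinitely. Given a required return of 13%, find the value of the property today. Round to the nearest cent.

D₁ = D₀ × (1 + g) = £354,000.00 × 1.014 = £358,956.0000
Growing perpetuity: P = D₁ / (r − g) = £358,956.0000 / (0.13 − 0.014) = £3,094,448.28

£3094448.28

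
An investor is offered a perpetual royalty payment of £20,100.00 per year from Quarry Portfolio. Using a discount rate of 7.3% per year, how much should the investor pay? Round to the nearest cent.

Level perpetuity: PV = C / r = £20,100.00 / 0.073 = £275,342.47

£275342.47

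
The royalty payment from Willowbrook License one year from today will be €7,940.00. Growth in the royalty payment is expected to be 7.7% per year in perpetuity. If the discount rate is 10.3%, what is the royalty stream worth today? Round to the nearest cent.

€305384.62

Growing perpetuity: P = D₁ / (r − g) = €7,940.0000 / (0.103 − 0.077) = €305,384.62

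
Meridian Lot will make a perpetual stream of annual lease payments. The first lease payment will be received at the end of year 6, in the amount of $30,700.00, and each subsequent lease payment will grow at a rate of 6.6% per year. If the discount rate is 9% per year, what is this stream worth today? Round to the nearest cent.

$831370.56

Value at end of year 5: C₁ / (r − g) = $30,700.00 / (0.09 − 0.066) = $1,279,166.6667
Discount to today: PV = $1,279,166.6667 / (1 + 0.09)^5 = $1,279,166.6667 / 1.538624 = $831,370.56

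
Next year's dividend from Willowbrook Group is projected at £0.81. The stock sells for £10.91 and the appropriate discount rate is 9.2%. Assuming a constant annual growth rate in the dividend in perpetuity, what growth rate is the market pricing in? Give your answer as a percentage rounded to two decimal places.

P = D₁/(r−g) ⇒ g = r − D₁/P = 0.092 − £0.81/£10.91 = 0.017756

1.78%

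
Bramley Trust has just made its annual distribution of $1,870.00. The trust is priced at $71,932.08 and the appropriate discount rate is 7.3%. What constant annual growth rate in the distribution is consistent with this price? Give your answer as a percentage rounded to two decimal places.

P = D₀(1+g)/(r−g) ⇒ P(r−g) = D₀(1+g) ⇒ g(P+D₀) = P·r − D₀
g = (P·r − D₀)/(P + D₀) = ($71,932.08×0.073 − $1,870.00) / ($71,932.08 + $1,870.00) = 0.045812

4.58%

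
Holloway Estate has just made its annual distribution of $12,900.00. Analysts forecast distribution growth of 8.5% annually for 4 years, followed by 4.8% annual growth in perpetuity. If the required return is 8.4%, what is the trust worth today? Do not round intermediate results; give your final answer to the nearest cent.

$428640.10

D_1 = 13996.50000
D_2 = 15186.20250
D_3 = 16477.02971
D_4 = 17877.57724
Terminal value at year 4: TV = D_4×(1+g_2)/(r−g_2) = 18735.70095/0.036 = 520436.13737
P_0 = D_1/(1+r)^1 + D_2/(1+r)^2 + D_3/(1+r)^3 + D_4/(1+r)^4 + TV/(1+r)^4
    = 12911.90037 + 12923.81172 + 12935.73405 + 12947.66739 + 376920.98390 = 428640.09742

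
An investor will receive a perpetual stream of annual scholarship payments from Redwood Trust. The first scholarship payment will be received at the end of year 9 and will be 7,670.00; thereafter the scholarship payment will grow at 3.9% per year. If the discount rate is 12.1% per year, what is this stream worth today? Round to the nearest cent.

37509.10

Value at end of year 8: C₁ / (r − g) = 7,670.00 / (0.121 − 0.039) = 93,536.5854
Discount to today: PV = 93,536.5854 / (1 + 0.121)^8 = 93,536.5854 / 2.493704 = 37,509.10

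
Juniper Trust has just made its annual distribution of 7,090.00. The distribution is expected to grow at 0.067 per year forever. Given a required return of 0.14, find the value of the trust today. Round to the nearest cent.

D₁ = D₀ × (1 + g) = 7,090.00 × 1.067 = 7,565.0300
Growing perpetuity: P = D₁ / (r − g) = 7,565.0300 / (0.14 − 0.067) = 103,630.55

103630.55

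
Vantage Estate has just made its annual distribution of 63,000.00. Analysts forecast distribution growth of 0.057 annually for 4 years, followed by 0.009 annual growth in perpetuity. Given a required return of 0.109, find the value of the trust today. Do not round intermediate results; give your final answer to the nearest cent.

748385.27

D_1 = 66591.00000
D_2 = 70386.68700
D_3 = 74398.72816
D_4 = 78639.45566
Terminal value at year 4: TV = D_4×(1+g_2)/(r−g_2) = 79347.21077/0.1 = 793472.10765
P_0 = D_1/(1+r)^1 + D_2/(1+r)^2 + D_3/(1+r)^3 + D_4/(1+r)^4 + TV/(1+r)^4
    = 60045.98738 + 57230.48571 + 54547.00036 + 51989.34119 + 524572.45262 = 748385.26726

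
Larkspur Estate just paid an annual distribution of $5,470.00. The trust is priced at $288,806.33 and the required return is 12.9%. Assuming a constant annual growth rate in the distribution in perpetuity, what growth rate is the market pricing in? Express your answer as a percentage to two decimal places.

10.80%

P = D₀(1+g)/(r−g) ⇒ P(r−g) = D₀(1+g) ⇒ g(P+D₀) = P·r − D₀
g = (P·r − D₀)/(P + D₀) = ($288,806.33×0.129 − $5,470.00) / ($288,806.33 + $5,470.00) = 0.108014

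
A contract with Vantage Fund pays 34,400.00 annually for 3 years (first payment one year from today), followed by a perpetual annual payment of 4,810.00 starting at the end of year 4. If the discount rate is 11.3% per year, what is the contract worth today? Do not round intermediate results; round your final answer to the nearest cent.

PV of 3-year annuity: 34,400.00 × [1 − (1+0.113)^−3] / 0.113 = 83627.09861
Perpetuity value at year 3: 4,810.00 / 0.113 = 42566.37168
PV of perpetuity: 42566.37168 / (1+0.113)^3 = 30873.16400
Total PV = 83627.09861 + 30873.16400 = 114500.26261

114500.26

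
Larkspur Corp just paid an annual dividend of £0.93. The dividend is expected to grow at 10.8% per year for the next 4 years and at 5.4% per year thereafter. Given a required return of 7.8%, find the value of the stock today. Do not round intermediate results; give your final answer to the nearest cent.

D_1 = 1.03044
D_2 = 1.14173
D_3 = 1.26503
D_4 = 1.40166
Terminal value at year 4: TV = D_4×(1+g_2)/(r−g_2) = 1.47735/0.024 = 61.55614
P_0 = D_1/(1+r)^1 + D_2/(1+r)^2 + D_3/(1+r)^3 + D_4/(1+r)^4 + TV/(1+r)^4
    = 0.95588 + 0.98248 + 1.00982 + 1.03793 + 45.58231 = 49.56842

£49.57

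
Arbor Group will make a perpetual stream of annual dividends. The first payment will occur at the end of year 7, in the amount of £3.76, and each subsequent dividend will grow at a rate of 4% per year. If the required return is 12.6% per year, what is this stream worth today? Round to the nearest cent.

Value at end of year 6: C₁ / (r − g) = £3.76 / (0.126 − 0.04) = £43.7209
Discount to today: PV = £43.7209 / (1 + 0.126)^6 = £43.7209 / 2.038123 = £21.45

£21.45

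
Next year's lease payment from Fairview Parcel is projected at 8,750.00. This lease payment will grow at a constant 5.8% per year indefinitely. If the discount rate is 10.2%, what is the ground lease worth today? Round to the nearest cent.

Growing perpetuity: P = D₁ / (r − g) = 8,750.0000 / (0.102 − 0.058) = 198,863.64

198863.64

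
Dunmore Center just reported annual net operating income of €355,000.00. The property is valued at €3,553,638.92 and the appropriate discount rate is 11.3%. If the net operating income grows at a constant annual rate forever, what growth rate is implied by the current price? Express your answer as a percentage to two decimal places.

1.19%

P = D₀(1+g)/(r−g) ⇒ P(r−g) = D₀(1+g) ⇒ g(P+D₀) = P·r − D₀
g = (P·r − D₀)/(P + D₀) = (€3,553,638.92×0.113 − €355,000.00) / (€3,553,638.92 + €355,000.00) = 0.011912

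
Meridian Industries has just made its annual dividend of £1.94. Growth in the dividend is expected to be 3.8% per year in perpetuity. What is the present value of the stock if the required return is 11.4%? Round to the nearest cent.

£26.50

D₁ = D₀ × (1 + g) = £1.94 × 1.038 = £2.0137
Growing perpetuity: P = D₁ / (r − g) = £2.0137 / (0.114 − 0.038) = £26.50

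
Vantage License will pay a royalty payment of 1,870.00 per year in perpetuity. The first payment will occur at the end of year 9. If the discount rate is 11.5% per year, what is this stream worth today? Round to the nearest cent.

6806.83

Value at end of year 8: C / r = 1,870.00 / 0.115 = 16,260.8696
Discount to today: PV = 16,260.8696 / (1 + 0.115)^8 = 16,260.8696 / 2.388905 = 6,806.83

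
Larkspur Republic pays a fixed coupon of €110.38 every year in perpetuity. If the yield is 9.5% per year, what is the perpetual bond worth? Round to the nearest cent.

Level perpetuity: PV = C / r = €110.38 / 0.095 = €1,161.89

€1161.89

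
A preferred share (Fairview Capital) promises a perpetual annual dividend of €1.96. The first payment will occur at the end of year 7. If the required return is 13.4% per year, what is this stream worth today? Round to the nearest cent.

Value at end of year 6: C / r = €1.96 / 0.134 = €14.6269
Discount to today: PV = €14.6269 / (1 + 0.134)^6 = €14.6269 / 2.126563 = €6.88

€6.88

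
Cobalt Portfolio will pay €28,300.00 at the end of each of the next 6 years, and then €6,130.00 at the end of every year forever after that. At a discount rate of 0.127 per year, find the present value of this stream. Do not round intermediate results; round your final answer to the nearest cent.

€137638.79

PV of 6-year annuity: €28,300.00 × [1 − (1+0.127)^−6] / 0.127 = 114082.15343
Perpetuity value at year 6: €6,130.00 / 0.127 = 48267.71654
PV of perpetuity: 48267.71654 / (1+0.127)^6 = 23556.63524
Total PV = 114082.15343 + 23556.63524 = 137638.78868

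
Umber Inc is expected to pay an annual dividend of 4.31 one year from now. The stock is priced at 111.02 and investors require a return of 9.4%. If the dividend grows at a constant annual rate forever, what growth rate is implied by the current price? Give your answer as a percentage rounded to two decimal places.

P = D₁/(r−g) ⇒ g = r − D₁/P = 0.094 − 4.31/111.02 = 0.055178

5.52%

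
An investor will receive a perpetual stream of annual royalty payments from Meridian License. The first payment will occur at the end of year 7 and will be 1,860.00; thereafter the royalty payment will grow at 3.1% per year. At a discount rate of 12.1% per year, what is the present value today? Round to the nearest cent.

10414.46

Value at end of year 6: C₁ / (r − g) = 1,860.00 / (0.121 − 0.031) = 20,666.6667
Discount to today: PV = 20,666.6667 / (1 + 0.121)^6 = 20,666.6667 / 1.984420 = 10,414.46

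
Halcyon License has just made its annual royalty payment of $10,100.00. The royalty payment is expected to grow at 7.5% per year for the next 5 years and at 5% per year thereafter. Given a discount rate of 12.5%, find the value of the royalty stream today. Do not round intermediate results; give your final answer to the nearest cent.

D_1 = 10857.50000
D_2 = 11671.81250
D_3 = 12547.19844
D_4 = 13488.23832
D_5 = 14499.85619
Terminal value at year 5: TV = D_5×(1+g_2)/(r−g_2) = 15224.84900/0.075 = 202997.98672
P_0 = D_1/(1+r)^1 + D_2/(1+r)^2 + D_3/(1+r)^3 + D_4/(1+r)^4 + D_5/(1+r)^5 + TV/(1+r)^5
    = 9651.11111 + 9222.17284 + 8812.29849 + 8420.64078 + 8046.39008 + 112649.46111 = 156802.07441

$156802.07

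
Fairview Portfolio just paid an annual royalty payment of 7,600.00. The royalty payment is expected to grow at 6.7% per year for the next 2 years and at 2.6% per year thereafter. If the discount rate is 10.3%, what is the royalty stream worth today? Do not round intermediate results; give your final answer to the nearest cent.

D_1 = 8109.20000
D_2 = 8652.51640
Terminal value at year 2: TV = D_2×(1+g_2)/(r−g_2) = 8877.48183/0.077 = 115291.97177
P_0 = D_1/(1+r)^1 + D_2/(1+r)^2 + TV/(1+r)^2
    = 7351.94923 + 7111.99440 + 94765.01635 = 109228.95998

109228.96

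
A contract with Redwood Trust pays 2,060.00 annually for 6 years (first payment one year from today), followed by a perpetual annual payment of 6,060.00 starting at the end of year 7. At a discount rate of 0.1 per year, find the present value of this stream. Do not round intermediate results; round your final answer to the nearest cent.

43178.96

PV of 6-year annuity: 2,060.00 × [1 − (1+0.1)^−6] / 0.1 = 8971.83704
Perpetuity value at year 6: 6,060.00 / 0.1 = 60600.00000
PV of perpetuity: 60600.00000 / (1+0.1)^6 = 34207.12016
Total PV = 8971.83704 + 34207.12016 = 43178.95720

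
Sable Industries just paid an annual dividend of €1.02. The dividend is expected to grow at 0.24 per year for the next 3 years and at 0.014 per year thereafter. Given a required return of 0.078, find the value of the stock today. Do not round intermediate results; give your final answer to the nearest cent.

€28.67

D_1 = 1.26480
D_2 = 1.56835
D_3 = 1.94476
Terminal value at year 3: TV = D_3×(1+g_2)/(r−g_2) = 1.97198/0.064 = 30.81224
P_0 = D_1/(1+r)^1 + D_2/(1+r)^2 + D_3/(1+r)^3 + TV/(1+r)^3
    = 1.17328 + 1.34960 + 1.55242 + 24.59614 = 28.67144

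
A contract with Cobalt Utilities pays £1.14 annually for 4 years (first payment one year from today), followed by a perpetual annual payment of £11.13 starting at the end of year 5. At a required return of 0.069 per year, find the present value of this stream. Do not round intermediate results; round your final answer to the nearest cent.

PV of 4-year annuity: £1.14 × [1 − (1+0.069)^−4] / 0.069 = 3.87015
Perpetuity value at year 4: £11.13 / 0.069 = 161.30435
PV of perpetuity: 161.30435 / (1+0.069)^4 = 123.51942
Total PV = 3.87015 + 123.51942 = 127.38958

£127.39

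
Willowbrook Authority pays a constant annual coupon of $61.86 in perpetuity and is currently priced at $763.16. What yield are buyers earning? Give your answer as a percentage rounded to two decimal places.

P = C/r ⇒ r = C/P = $61.86/$763.16 = 0.081058

8.11%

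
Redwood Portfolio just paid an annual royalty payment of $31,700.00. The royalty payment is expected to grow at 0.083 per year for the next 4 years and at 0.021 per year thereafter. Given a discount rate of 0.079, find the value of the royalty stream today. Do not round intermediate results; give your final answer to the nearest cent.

D_1 = 34331.10000
D_2 = 37180.58130
D_3 = 40266.56955
D_4 = 43608.69482
Terminal value at year 4: TV = D_4×(1+g_2)/(r−g_2) = 44524.47741/0.058 = 767663.40365
P_0 = D_1/(1+r)^1 + D_2/(1+r)^2 + D_3/(1+r)^3 + D_4/(1+r)^4 + TV/(1+r)^4
    = 31817.51622 + 31935.46809 + 32053.85722 + 32172.68523 + 566350.20039 = 694329.72714

$694329.73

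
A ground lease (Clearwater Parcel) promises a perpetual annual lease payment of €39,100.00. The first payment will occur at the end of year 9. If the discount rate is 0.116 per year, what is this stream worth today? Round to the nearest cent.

€140089.38

Value at end of year 8: C / r = €39,100.00 / 0.116 = €337,068.9655
Discount to today: PV = €337,068.9655 / (1 + 0.116)^8 = €337,068.9655 / 2.406099 = €140,089.38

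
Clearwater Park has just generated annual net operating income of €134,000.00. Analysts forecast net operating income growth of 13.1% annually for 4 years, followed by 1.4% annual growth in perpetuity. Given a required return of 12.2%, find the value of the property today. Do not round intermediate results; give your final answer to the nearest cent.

€1845801.85

D_1 = 151554.00000
D_2 = 171407.57400
D_3 = 193861.96619
D_4 = 219257.88377
Terminal value at year 4: TV = D_4×(1+g_2)/(r−g_2) = 222327.49414/0.108 = 2058587.90869
P_0 = D_1/(1+r)^1 + D_2/(1+r)^2 + D_3/(1+r)^3 + D_4/(1+r)^4 + TV/(1+r)^4
    = 135074.86631 + 136158.35454 + 137250.53386 + 138351.47397 + 1298966.61670 = 1845801.84538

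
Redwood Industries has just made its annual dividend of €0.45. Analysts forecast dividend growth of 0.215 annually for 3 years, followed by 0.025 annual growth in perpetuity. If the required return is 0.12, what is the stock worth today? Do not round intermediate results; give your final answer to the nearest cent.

€7.79

D_1 = 0.54675
D_2 = 0.66430
D_3 = 0.80713
Terminal value at year 3: TV = D_3×(1+g_2)/(r−g_2) = 0.82730/0.095 = 8.70846
P_0 = D_1/(1+r)^1 + D_2/(1+r)^2 + D_3/(1+r)^3 + TV/(1+r)^3
    = 0.48817 + 0.52958 + 0.57450 + 6.19851 = 7.79076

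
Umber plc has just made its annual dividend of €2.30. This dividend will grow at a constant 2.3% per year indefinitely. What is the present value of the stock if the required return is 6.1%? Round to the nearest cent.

D₁ = D₀ × (1 + g) = €2.30 × 1.023 = €2.3529
Growing perpetuity: P = D₁ / (r − g) = €2.3529 / (0.061 − 0.023) = €61.92

€61.92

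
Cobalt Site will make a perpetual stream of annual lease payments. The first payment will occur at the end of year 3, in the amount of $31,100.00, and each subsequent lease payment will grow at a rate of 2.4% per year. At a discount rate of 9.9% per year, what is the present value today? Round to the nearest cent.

Value at end of year 2: C₁ / (r − g) = $31,100.00 / (0.099 − 0.024) = $414,666.6667
Discount to today: PV = $414,666.6667 / (1 + 0.099)^2 = $414,666.6667 / 1.207801 = $343,323.67

$343323.67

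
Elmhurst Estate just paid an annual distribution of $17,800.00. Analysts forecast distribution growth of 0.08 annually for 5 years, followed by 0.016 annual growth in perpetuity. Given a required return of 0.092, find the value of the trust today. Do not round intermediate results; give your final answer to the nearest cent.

D_1 = 19224.00000
D_2 = 20761.92000
D_3 = 22422.87360
D_4 = 24216.70349
D_5 = 26154.03977
Terminal value at year 5: TV = D_5×(1+g_2)/(r−g_2) = 26572.50440/0.076 = 349638.21583
P_0 = D_1/(1+r)^1 + D_2/(1+r)^2 + D_3/(1+r)^3 + D_4/(1+r)^4 + D_5/(1+r)^5 + TV/(1+r)^5
    = 17604.39560 + 17410.94071 + 17219.61169 + 17030.38519 + 16843.23810 + 225167.49877 = 311276.07005

$311276.07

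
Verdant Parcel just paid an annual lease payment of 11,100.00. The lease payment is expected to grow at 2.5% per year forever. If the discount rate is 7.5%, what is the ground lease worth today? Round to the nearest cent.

D₁ = D₀ × (1 + g) = 11,100.00 × 1.025 = 11,377.5000
Growing perpetuity: P = D₁ / (r − g) = 11,377.5000 / (0.075 − 0.025) = 227,550.00

227550.00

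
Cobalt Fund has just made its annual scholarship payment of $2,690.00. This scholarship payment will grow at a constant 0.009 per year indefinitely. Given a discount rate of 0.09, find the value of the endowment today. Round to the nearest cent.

$33508.77

D₁ = D₀ × (1 + g) = $2,690.00 × 1.009 = $2,714.2100
Growing perpetuity: P = D₁ / (r − g) = $2,714.2100 / (0.09 − 0.009) = $33,508.77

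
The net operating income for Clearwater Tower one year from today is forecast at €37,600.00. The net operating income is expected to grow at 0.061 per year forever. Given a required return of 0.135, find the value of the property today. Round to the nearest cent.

Growing perpetuity: P = D₁ / (r − g) = €37,600.0000 / (0.135 − 0.061) = €508,108.11

€508108.11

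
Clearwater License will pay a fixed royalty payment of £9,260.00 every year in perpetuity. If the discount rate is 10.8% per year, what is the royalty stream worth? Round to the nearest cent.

Level perpetuity: PV = C / r = £9,260.00 / 0.108 = £85,740.74

£85740.74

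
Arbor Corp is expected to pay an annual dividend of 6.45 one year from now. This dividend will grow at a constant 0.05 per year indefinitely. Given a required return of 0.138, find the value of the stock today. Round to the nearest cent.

73.30

Growing perpetuity: P = D₁ / (r − g) = 6.4500 / (0.138 − 0.05) = 73.30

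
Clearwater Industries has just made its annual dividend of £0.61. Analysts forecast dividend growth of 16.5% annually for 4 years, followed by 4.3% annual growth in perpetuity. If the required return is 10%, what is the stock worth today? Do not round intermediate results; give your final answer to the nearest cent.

D_1 = 0.71065
D_2 = 0.82791
D_3 = 0.96451
D_4 = 1.12366
Terminal value at year 4: TV = D_4×(1+g_2)/(r−g_2) = 1.17197/0.057 = 20.56094
P_0 = D_1/(1+r)^1 + D_2/(1+r)^2 + D_3/(1+r)^3 + D_4/(1+r)^4 + TV/(1+r)^4
    = 0.64605 + 0.68422 + 0.72465 + 0.76747 + 14.04340 = 16.86579

£16.87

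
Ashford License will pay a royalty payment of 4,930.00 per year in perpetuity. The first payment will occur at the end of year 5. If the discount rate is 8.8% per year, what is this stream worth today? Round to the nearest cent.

Value at end of year 4: C / r = 4,930.00 / 0.088 = 56,022.7273
Discount to today: PV = 56,022.7273 / (1 + 0.088)^4 = 56,022.7273 / 1.401250 = 39,980.54

39980.54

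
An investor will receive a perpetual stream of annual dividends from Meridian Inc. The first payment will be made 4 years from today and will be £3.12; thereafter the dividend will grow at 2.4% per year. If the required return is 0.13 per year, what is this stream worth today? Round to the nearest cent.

Value at end of year 3: C₁ / (r − g) = £3.12 / (0.13 − 0.024) = £29.4340
Discount to today: PV = £29.4340 / (1 + 0.13)^3 = £29.4340 / 1.442897 = £20.40

£20.40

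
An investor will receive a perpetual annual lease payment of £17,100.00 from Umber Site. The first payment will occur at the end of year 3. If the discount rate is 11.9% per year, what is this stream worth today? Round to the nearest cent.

Value at end of year 2: C / r = £17,100.00 / 0.119 = £143,697.4790
Discount to today: PV = £143,697.4790 / (1 + 0.119)^2 = £143,697.4790 / 1.252161 = £114,759.59

£114759.59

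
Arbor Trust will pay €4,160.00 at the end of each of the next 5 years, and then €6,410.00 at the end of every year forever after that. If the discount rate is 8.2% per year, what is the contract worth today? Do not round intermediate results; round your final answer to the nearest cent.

€69234.29

PV of 5-year annuity: €4,160.00 × [1 − (1+0.082)^−5] / 0.082 = 16522.48713
Perpetuity value at year 5: €6,410.00 / 0.082 = 78170.73171
PV of perpetuity: 78170.73171 / (1+0.082)^5 = 52711.80322
Total PV = 16522.48713 + 52711.80322 = 69234.29035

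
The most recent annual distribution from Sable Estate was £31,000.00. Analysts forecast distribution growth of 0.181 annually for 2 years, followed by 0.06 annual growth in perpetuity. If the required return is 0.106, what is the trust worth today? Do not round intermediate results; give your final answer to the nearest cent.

£882964.40

D_1 = 36611.00000
D_2 = 43237.59100
Terminal value at year 2: TV = D_2×(1+g_2)/(r−g_2) = 45831.84646/0.046 = 996344.48826
P_0 = D_1/(1+r)^1 + D_2/(1+r)^2 + TV/(1+r)^2
    = 33102.16998 + 35346.89218 + 814515.34149 = 882964.40365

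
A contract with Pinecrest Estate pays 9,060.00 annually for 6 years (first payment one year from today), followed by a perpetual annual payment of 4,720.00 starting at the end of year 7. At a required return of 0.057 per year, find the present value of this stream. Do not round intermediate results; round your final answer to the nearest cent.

104350.85

PV of 6-year annuity: 9,060.00 × [1 − (1+0.057)^−6] / 0.057 = 44973.99098
Perpetuity value at year 6: 4,720.00 / 0.057 = 82807.01754
PV of perpetuity: 82807.01754 / (1+0.057)^6 = 59376.85889
Total PV = 44973.99098 + 59376.85889 = 104350.84987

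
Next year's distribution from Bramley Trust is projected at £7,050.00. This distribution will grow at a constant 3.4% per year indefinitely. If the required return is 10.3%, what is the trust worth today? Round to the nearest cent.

Growing perpetuity: P = D₁ / (r − g) = £7,050.0000 / (0.103 − 0.034) = £102,173.91

£102173.91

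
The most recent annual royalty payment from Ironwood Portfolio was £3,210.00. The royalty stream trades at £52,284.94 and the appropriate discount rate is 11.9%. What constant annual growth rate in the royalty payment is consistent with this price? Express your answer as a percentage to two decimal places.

5.43%

P = D₀(1+g)/(r−g) ⇒ P(r−g) = D₀(1+g) ⇒ g(P+D₀) = P·r − D₀
g = (P·r − D₀)/(P + D₀) = (£52,284.94×0.119 − £3,210.00) / (£52,284.94 + £3,210.00) = 0.054274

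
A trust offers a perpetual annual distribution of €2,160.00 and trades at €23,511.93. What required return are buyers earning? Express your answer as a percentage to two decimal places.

P = C/r ⇒ r = C/P = €2,160.00/€23,511.93 = 0.091868

9.19%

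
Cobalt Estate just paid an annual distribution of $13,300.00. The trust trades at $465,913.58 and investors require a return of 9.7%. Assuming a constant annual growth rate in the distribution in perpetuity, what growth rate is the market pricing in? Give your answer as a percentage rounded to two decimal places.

P = D₀(1+g)/(r−g) ⇒ P(r−g) = D₀(1+g) ⇒ g(P+D₀) = P·r − D₀
g = (P·r − D₀)/(P + D₀) = ($465,913.58×0.097 − $13,300.00) / ($465,913.58 + $13,300.00) = 0.066554

6.66%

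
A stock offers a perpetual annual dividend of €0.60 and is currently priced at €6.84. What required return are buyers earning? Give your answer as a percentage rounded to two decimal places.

P = C/r ⇒ r = C/P = €0.60/€6.84 = 0.087719

8.77%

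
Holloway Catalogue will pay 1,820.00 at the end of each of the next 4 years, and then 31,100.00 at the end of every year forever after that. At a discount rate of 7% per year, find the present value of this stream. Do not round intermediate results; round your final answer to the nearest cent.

345108.17

PV of 4-year annuity: 1,820.00 × [1 − (1+0.07)^−4] / 0.07 = 6164.72449
Perpetuity value at year 4: 31,100.00 / 0.07 = 444285.71429
PV of perpetuity: 444285.71429 / (1+0.07)^4 = 338943.44421
Total PV = 6164.72449 + 338943.44421 = 345108.16870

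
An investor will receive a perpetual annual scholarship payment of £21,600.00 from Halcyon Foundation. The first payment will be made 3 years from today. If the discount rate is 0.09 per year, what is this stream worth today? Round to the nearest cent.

£202003.20

Value at end of year 2: C / r = £21,600.00 / 0.09 = £240,000.0000
Discount to today: PV = £240,000.0000 / (1 + 0.09)^2 = £240,000.0000 / 1.188100 = £202,003.20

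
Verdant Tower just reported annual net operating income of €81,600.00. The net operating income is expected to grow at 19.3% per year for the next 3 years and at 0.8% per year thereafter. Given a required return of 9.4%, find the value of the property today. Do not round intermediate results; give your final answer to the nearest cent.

€1532124.38

D_1 = 97348.80000
D_2 = 116137.11840
D_3 = 138551.58225
Terminal value at year 3: TV = D_3×(1+g_2)/(r−g_2) = 139659.99491/0.086 = 1623953.42918
P_0 = D_1/(1+r)^1 + D_2/(1+r)^2 + D_3/(1+r)^3 + TV/(1+r)^3
    = 88984.27788 + 97036.78566 + 105817.99387 + 1240285.32346 = 1532124.38087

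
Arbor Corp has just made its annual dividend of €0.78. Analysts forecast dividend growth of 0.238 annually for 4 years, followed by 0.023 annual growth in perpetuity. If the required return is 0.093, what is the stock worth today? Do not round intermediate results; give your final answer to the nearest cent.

€23.06

D_1 = 0.96564
D_2 = 1.19546
D_3 = 1.47998
D_4 = 1.83222
Terminal value at year 4: TV = D_4×(1+g_2)/(r−g_2) = 1.87436/0.07 = 26.77656
P_0 = D_1/(1+r)^1 + D_2/(1+r)^2 + D_3/(1+r)^3 + D_4/(1+r)^4 + TV/(1+r)^4
    = 0.88348 + 1.00068 + 1.13343 + 1.28380 + 18.76178 = 23.06317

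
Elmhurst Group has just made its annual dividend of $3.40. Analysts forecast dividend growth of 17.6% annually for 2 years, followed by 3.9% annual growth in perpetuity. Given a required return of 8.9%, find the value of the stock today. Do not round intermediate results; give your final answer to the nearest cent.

$90.03

D_1 = 3.99840
D_2 = 4.70212
Terminal value at year 2: TV = D_2×(1+g_2)/(r−g_2) = 4.88550/0.05 = 97.71002
P_0 = D_1/(1+r)^1 + D_2/(1+r)^2 + TV/(1+r)^2
    = 3.67163 + 3.96495 + 82.39168 = 90.02825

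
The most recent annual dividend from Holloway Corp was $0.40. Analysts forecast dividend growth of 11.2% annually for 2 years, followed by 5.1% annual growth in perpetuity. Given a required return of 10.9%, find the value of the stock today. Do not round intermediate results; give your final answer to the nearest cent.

$8.09

D_1 = 0.44480
D_2 = 0.49462
Terminal value at year 2: TV = D_2×(1+g_2)/(r−g_2) = 0.51984/0.058 = 8.96281
P_0 = D_1/(1+r)^1 + D_2/(1+r)^2 + TV/(1+r)^2
    = 0.40108 + 0.40217 + 7.28754 = 8.09079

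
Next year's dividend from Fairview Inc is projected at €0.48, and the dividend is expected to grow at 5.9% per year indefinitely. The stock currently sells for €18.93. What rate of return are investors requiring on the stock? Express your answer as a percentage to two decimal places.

P = D₁/(r − g) ⇒ r = D₁/P + g = €0.4800/€18.93 + 0.059 = 0.025357 + 0.059 = 0.084357

8.44%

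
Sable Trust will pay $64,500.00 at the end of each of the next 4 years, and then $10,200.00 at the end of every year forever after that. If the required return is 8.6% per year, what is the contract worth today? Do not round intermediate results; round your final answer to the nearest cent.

PV of 4-year annuity: $64,500.00 × [1 − (1+0.086)^−4] / 0.086 = 210809.83444
Perpetuity value at year 4: $10,200.00 / 0.086 = 118604.65116
PV of perpetuity: 118604.65116 / (1+0.086)^4 = 85267.28200
Total PV = 210809.83444 + 85267.28200 = 296077.11644

$296077.12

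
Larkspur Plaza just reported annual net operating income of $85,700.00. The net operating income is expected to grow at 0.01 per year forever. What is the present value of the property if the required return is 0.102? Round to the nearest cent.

D₁ = D₀ × (1 + g) = $85,700.00 × 1.01 = $86,557.0000
Growing perpetuity: P = D₁ / (r − g) = $86,557.0000 / (0.102 − 0.01) = $940,836.96

$940836.96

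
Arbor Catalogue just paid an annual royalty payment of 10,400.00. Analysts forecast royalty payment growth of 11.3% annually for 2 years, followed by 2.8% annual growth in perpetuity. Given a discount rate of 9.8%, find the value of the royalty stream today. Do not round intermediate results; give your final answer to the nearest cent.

178161.09

D_1 = 11575.20000
D_2 = 12883.19760
Terminal value at year 2: TV = D_2×(1+g_2)/(r−g_2) = 13243.92713/0.07 = 189198.95904
P_0 = D_1/(1+r)^1 + D_2/(1+r)^2 + TV/(1+r)^2
    = 10542.07650 + 10686.09394 + 156932.92245 = 178161.09290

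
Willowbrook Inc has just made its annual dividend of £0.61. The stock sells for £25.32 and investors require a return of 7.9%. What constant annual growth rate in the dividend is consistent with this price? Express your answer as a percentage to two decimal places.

5.36%

P = D₀(1+g)/(r−g) ⇒ P(r−g) = D₀(1+g) ⇒ g(P+D₀) = P·r − D₀
g = (P·r − D₀)/(P + D₀) = (£25.32×0.079 − £0.61) / (£25.32 + £0.61) = 0.053617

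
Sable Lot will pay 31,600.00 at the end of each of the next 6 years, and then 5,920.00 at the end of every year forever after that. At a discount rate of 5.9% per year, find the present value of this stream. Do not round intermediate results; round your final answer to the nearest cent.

227013.60

PV of 6-year annuity: 31,600.00 × [1 − (1+0.059)^−6] / 0.059 = 155876.85920
Perpetuity value at year 6: 5,920.00 / 0.059 = 100338.98305
PV of perpetuity: 100338.98305 / (1+0.059)^6 = 71136.73601
Total PV = 155876.85920 + 71136.73601 = 227013.59521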